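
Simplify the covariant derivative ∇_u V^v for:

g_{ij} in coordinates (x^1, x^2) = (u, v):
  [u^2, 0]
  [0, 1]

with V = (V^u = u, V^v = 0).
Non-zero Christoffel symbols:
Γ^u_{u u} = 1/u
∇_u V^v = ∂_u V^v + Γ^v_{u j} V^j
  = (0) + (0)(u) + (0)(0)
  = 0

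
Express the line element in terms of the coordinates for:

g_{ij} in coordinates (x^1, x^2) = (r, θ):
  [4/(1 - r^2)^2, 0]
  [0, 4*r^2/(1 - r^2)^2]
ds^2 = g_{ij} dx^i dx^j; only the non-zero components contribute.
ds^2 = (4/(1 - r^2)^2) dr^2 + (4*r^2/(1 - r^2)^2) dθ^2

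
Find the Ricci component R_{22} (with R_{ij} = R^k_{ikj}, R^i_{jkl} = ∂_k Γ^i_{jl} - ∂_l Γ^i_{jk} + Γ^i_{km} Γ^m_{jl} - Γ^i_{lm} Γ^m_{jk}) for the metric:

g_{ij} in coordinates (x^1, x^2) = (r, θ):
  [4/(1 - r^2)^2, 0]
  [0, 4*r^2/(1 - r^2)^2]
Non-zero Christoffel symbols (Γ^k_{ij} = Γ^k_{ji}):
Γ^r_{r r} = 2*r/(1 - r^2)
Γ^r_{θ θ} = (r^3 + r)/(r^2 - 1)
Γ^θ_{r θ} = (-r^2 - 1)/(r^3 - r)
R^r_{θ r θ} = ∂_r Γ^r_{θ θ} - ∂_θ Γ^r_{θ r} + Γ^r_{r m} Γ^m_{θ θ} - Γ^r_{θ m} Γ^m_{θ r}
  = ((r^4 - 4*r^2 - 1)/(r^2 - 1)^2) - (0) + (-2*r^2*(r^2 + 1)/(r^2 - 1)^2) - (-(r^2 + 1)^2/(r^2 - 1)^2) = -4*r^2/(r^2 - 1)^2
R^θ_{θ θ θ} = 0 (a repeated index in an antisymmetric pair)
R_{θθ} = R^r_{θ r θ} + R^θ_{θ θ θ} = (-4*r^2/(r^2 - 1)^2) + (0) = -4*r^2/(r^2 - 1)^2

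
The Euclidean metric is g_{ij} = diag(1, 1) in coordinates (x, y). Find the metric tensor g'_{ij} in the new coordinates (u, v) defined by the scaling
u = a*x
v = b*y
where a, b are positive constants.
Invert the transformation: x = u/a, y = v/b
g'_{ij} = (∂x^k/∂x'^i)(∂x^l/∂x'^j) g_{kl}; with g_{kl} = δ_{kl} this is Σ_k (∂x^k/∂x'^i)(∂x^k/∂x'^j).
Jacobian: ∂x/∂u = 1/a, ∂x/∂v = 0, ∂y/∂u = 0, ∂y/∂v = 1/b
g'_{uu} = (1/a)(1/a) + (0)(0) = 1/a^2
g'_{uv} = (1/a)(0) + (0)(1/b) = 0
g'_{vv} = (0)(0) + (1/b)(1/b) = 1/b^2
g'_{ij} = diag(1/a^2, 1/b^2)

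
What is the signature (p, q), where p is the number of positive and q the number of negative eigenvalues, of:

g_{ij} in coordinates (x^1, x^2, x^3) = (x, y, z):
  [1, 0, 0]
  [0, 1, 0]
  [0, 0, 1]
The metric is diagonal, so its eigenvalues are the diagonal entries: 1, 1, 1 (at a generic point, where coordinate-dependent entries are positive).
3 positive, 0 negative.
(3, 0) - Riemannian (positive definite)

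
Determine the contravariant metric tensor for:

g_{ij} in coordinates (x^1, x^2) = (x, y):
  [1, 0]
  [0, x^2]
The metric is diagonal, so g^{ij} is diagonal with entries 1/g_{ii}: diag(1, 1/(x^2)).
g^{ij}:
  [1, 0]
  [0, 1/x^2]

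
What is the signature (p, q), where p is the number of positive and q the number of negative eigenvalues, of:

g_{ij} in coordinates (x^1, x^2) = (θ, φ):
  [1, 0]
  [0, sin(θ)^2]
The metric is diagonal, so its eigenvalues are the diagonal entries: 1, sin(θ)^2 (at a generic point, where coordinate-dependent entries are positive).
2 positive, 0 negative.
(2, 0) - Riemannian (positive definite)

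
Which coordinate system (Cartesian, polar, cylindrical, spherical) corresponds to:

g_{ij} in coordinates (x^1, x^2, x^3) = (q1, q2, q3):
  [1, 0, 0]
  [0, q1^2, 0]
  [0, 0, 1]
The line element ds^2 = dq1^2 + q1^2 dq2^2 + dq3^2 is dr^2 + r^2 dθ^2 + dz^2 with q1 = r, q2 = θ, q3 = z.
cylindrical coordinates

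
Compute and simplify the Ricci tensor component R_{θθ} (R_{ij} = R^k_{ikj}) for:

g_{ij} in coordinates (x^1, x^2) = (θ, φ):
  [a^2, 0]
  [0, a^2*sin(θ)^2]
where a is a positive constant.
Non-zero Christoffel symbols (Γ^k_{ij} = Γ^k_{ji}):
Γ^θ_{φ φ} = -sin(2*θ)/2
Γ^φ_{θ φ} = 1/tan(θ)
R^θ_{θ θ θ} = 0 (a repeated index in an antisymmetric pair)
R^φ_{θ φ θ} = ∂_φ Γ^φ_{θ θ} - ∂_θ Γ^φ_{θ φ} + Γ^φ_{φ m} Γ^m_{θ θ} - Γ^φ_{θ m} Γ^m_{θ φ}
  = (0) - (-1/sin(θ)^2) + (0) - (1/tan(θ)^2) = 1
R_{θθ} = R^θ_{θ θ θ} + R^φ_{θ φ θ} = (0) + (1) = 1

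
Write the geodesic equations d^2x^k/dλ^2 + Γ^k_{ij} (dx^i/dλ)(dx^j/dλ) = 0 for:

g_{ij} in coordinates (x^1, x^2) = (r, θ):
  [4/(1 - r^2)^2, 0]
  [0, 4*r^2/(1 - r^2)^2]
Geodesic equation: d^2x^k/dλ^2 + Γ^k_{ij} (dx^i/dλ)(dx^j/dλ) = 0.
Non-zero Christoffel symbols:
Γ^r_{r r} = 2*r/(1 - r^2)
Γ^r_{θ θ} = (r^3 + r)/(r^2 - 1)
Γ^θ_{r θ} = (-r^2 - 1)/(r^3 - r)
Substituting (the symmetric pair Γ^k_{ij}, Γ^k_{ji} combines into a factor 2):
d^2r/dλ^2 + (2*r/(1 - r^2)) (dr/dλ)^2 + ((r^3 + r)/(r^2 - 1)) (dθ/dλ)^2 = 0
d^2θ/dλ^2 + ((-2*r^2 - 2)/(r^3 - r)) (dr/dλ)(dθ/dλ) = 0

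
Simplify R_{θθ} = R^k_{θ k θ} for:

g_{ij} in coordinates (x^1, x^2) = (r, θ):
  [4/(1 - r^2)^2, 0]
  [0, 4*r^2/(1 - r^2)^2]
Non-zero Christoffel symbols (Γ^k_{ij} = Γ^k_{ji}):
Γ^r_{r r} = 2*r/(1 - r^2)
Γ^r_{θ θ} = (r^3 + r)/(r^2 - 1)
Γ^θ_{r θ} = (-r^2 - 1)/(r^3 - r)
R^r_{θ r θ} = ∂_r Γ^r_{θ θ} - ∂_θ Γ^r_{θ r} + Γ^r_{r m} Γ^m_{θ θ} - Γ^r_{θ m} Γ^m_{θ r}
  = ((r^4 - 4*r^2 - 1)/(r^2 - 1)^2) - (0) + (-2*r^2*(r^2 + 1)/(r^2 - 1)^2) - (-(r^2 + 1)^2/(r^2 - 1)^2) = -4*r^2/(r^2 - 1)^2
R^θ_{θ θ θ} = 0 (a repeated index in an antisymmetric pair)
R_{θθ} = R^r_{θ r θ} + R^θ_{θ θ θ} = (-4*r^2/(r^2 - 1)^2) + (0) = -4*r^2/(r^2 - 1)^2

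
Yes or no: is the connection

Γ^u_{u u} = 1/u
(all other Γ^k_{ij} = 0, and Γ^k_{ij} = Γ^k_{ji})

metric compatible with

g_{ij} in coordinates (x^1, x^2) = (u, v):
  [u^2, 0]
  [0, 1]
Using ∇_k g_{ij} = ∂_k g_{ij} - Γ^m_{ki} g_{mj} - Γ^m_{kj} g_{im}:
e.g. ∇_u g_{uu} = (2*u) - (u) - (u) = 0
Every component ∇_k g_{ij} vanishes: the connection is metric compatible.
Yes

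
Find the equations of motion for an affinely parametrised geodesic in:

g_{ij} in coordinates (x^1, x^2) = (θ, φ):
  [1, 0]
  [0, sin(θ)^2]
Geodesic equation: d^2x^k/dλ^2 + Γ^k_{ij} (dx^i/dλ)(dx^j/dλ) = 0.
Non-zero Christoffel symbols:
Γ^θ_{φ φ} = -sin(2*θ)/2
Γ^φ_{θ φ} = 1/tan(θ)
Substituting (the symmetric pair Γ^k_{ij}, Γ^k_{ji} combines into a factor 2):
d^2θ/dλ^2 - (sin(2*θ)/2) (dφ/dλ)^2 = 0
d^2φ/dλ^2 + (2/tan(θ)) (dθ/dλ)(dφ/dλ) = 0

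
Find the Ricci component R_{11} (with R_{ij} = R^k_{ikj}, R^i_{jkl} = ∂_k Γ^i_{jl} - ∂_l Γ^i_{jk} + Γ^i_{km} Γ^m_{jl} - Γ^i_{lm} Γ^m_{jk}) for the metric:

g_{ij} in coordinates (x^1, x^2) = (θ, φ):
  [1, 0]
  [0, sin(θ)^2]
Non-zero Christoffel symbols (Γ^k_{ij} = Γ^k_{ji}):
Γ^θ_{φ φ} = -sin(2*θ)/2
Γ^φ_{θ φ} = 1/tan(θ)
R^θ_{θ θ θ} = 0 (a repeated index in an antisymmetric pair)
R^φ_{θ φ θ} = ∂_φ Γ^φ_{θ θ} - ∂_θ Γ^φ_{θ φ} + Γ^φ_{φ m} Γ^m_{θ θ} - Γ^φ_{θ m} Γ^m_{θ φ}
  = (0) - (-1/sin(θ)^2) + (0) - (1/tan(θ)^2) = 1
R_{θθ} = R^θ_{θ θ θ} + R^φ_{θ φ θ} = (0) + (1) = 1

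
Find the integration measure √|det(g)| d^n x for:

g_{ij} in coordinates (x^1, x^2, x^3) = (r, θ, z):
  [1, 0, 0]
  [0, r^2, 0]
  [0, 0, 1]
det(g) = r^2
√|det(g)| = r
Volume element: dV = r dr dθ dz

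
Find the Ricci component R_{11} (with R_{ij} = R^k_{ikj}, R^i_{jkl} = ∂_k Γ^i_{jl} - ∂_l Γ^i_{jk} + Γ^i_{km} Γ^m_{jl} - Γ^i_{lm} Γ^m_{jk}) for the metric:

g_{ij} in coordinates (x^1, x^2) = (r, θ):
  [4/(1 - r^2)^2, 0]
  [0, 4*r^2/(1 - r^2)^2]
Non-zero Christoffel symbols (Γ^k_{ij} = Γ^k_{ji}):
Γ^r_{r r} = 2*r/(1 - r^2)
Γ^r_{θ θ} = (r^3 + r)/(r^2 - 1)
Γ^θ_{r θ} = (-r^2 - 1)/(r^3 - r)
R^r_{r r r} = 0 (a repeated index in an antisymmetric pair)
R^θ_{r θ r} = ∂_θ Γ^θ_{r r} - ∂_r Γ^θ_{r θ} + Γ^θ_{θ m} Γ^m_{r r} - Γ^θ_{r m} Γ^m_{r θ}
  = (0) - ((r^4 + 4*r^2 - 1)/(r^3 - r)^2) + (2*(r^2 + 1)/(r^2 - 1)^2) - ((r^2 + 1)^2/(r^3 - r)^2) = -4/(r^2 - 1)^2
R_{rr} = R^r_{r r r} + R^θ_{r θ r} = (0) + (-4/(r^2 - 1)^2) = -4/(r^2 - 1)^2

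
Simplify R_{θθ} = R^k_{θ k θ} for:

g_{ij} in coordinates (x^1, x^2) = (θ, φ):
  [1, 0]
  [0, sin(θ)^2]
Non-zero Christoffel symbols (Γ^k_{ij} = Γ^k_{ji}):
Γ^θ_{φ φ} = -sin(2*θ)/2
Γ^φ_{θ φ} = 1/tan(θ)
R^θ_{θ θ θ} = 0 (a repeated index in an antisymmetric pair)
R^φ_{θ φ θ} = ∂_φ Γ^φ_{θ θ} - ∂_θ Γ^φ_{θ φ} + Γ^φ_{φ m} Γ^m_{θ θ} - Γ^φ_{θ m} Γ^m_{θ φ}
  = (0) - (-1/sin(θ)^2) + (0) - (1/tan(θ)^2) = 1
R_{θθ} = R^θ_{θ θ θ} + R^φ_{θ φ θ} = (0) + (1) = 1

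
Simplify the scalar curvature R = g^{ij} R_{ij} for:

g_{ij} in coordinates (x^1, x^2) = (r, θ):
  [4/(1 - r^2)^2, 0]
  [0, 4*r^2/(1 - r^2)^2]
Non-zero Christoffel symbols (Γ^k_{ij} = Γ^k_{ji}):
Γ^r_{r r} = 2*r/(1 - r^2)
Γ^r_{θ θ} = (r^3 + r)/(r^2 - 1)
Γ^θ_{r θ} = (-r^2 - 1)/(r^3 - r)
Ricci tensor (R_{ij} = R^k_{ikj}): R_{rr} = -4/(r^2 - 1)^2, R_{rθ} = 0, R_{θθ} = -4*r^2/(r^2 - 1)^2
Inverse metric: g^{rr} = (1 - r^2)^2/4, g^{θθ} = (1 - r^2)^2/(4*r^2)
R = g^{ij} R_{ij} = ((1 - r^2)^2/4)(-4/(r^2 - 1)^2) + ((1 - r^2)^2/(4*r^2))(-4*r^2/(r^2 - 1)^2) = -2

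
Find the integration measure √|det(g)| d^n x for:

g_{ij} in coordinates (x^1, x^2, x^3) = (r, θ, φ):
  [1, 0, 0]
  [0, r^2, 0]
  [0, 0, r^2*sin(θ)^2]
det(g) = r^4*sin(θ)^2
√|det(g)| = r^2*sin(θ) (taking 0 < θ < π so that |sin(θ)| = sin(θ))
Volume element: dV = r^2*sin(θ) dr dθ dφ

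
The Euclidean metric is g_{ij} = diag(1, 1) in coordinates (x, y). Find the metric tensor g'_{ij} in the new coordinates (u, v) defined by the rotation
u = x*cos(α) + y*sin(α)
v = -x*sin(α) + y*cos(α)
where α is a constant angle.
Invert the transformation: x = u*cos(α) - v*sin(α), y = u*sin(α) + v*cos(α)
g'_{ij} = (∂x^k/∂x'^i)(∂x^l/∂x'^j) g_{kl}; with g_{kl} = δ_{kl} this is Σ_k (∂x^k/∂x'^i)(∂x^k/∂x'^j).
Jacobian: ∂x/∂u = cos(α), ∂x/∂v = -sin(α), ∂y/∂u = sin(α), ∂y/∂v = cos(α)
g'_{uu} = (cos(α))(cos(α)) + (sin(α))(sin(α)) = 1
g'_{uv} = (cos(α))(-sin(α)) + (sin(α))(cos(α)) = 0
g'_{vv} = (-sin(α))(-sin(α)) + (cos(α))(cos(α)) = 1
g'_{ij} = diag(1, 1)
The Euclidean metric is invariant under rotations.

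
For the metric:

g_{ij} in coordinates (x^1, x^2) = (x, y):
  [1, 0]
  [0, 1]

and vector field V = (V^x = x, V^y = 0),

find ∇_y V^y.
All Christoffel symbols are zero.
∇_y V^y = ∂_y V^y + Γ^y_{y j} V^j
  = (0) + (0)(x) + (0)(0)
  = 0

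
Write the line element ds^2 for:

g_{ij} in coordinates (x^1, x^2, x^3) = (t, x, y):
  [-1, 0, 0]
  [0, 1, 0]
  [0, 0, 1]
ds^2 = g_{ij} dx^i dx^j; only the non-zero components contribute.
ds^2 = -dt^2 + dx^2 + dy^2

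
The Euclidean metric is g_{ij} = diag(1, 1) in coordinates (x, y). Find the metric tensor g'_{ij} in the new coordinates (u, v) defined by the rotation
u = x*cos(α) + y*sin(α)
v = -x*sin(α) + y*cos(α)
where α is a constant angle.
Invert the transformation: x = u*cos(α) - v*sin(α), y = u*sin(α) + v*cos(α)
g'_{ij} = (∂x^k/∂x'^i)(∂x^l/∂x'^j) g_{kl}; with g_{kl} = δ_{kl} this is Σ_k (∂x^k/∂x'^i)(∂x^k/∂x'^j).
Jacobian: ∂x/∂u = cos(α), ∂x/∂v = -sin(α), ∂y/∂u = sin(α), ∂y/∂v = cos(α)
g'_{uu} = (cos(α))(cos(α)) + (sin(α))(sin(α)) = 1
g'_{uv} = (cos(α))(-sin(α)) + (sin(α))(cos(α)) = 0
g'_{vv} = (-sin(α))(-sin(α)) + (cos(α))(cos(α)) = 1
g'_{ij} = diag(1, 1)
The Euclidean metric is invariant under rotations.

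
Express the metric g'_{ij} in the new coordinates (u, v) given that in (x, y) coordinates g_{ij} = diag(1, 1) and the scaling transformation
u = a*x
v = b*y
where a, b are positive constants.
Invert the transformation: x = u/a, y = v/b
g'_{ij} = (∂x^k/∂x'^i)(∂x^l/∂x'^j) g_{kl}; with g_{kl} = δ_{kl} this is Σ_k (∂x^k/∂x'^i)(∂x^k/∂x'^j).
Jacobian: ∂x/∂u = 1/a, ∂x/∂v = 0, ∂y/∂u = 0, ∂y/∂v = 1/b
g'_{uu} = (1/a)(1/a) + (0)(0) = 1/a^2
g'_{uv} = (1/a)(0) + (0)(1/b) = 0
g'_{vv} = (0)(0) + (1/b)(1/b) = 1/b^2
g'_{ij} = diag(1/a^2, 1/b^2)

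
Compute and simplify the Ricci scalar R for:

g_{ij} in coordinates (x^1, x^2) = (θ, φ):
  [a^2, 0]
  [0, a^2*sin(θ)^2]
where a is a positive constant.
Non-zero Christoffel symbols (Γ^k_{ij} = Γ^k_{ji}):
Γ^θ_{φ φ} = -sin(2*θ)/2
Γ^φ_{θ φ} = 1/tan(θ)
Ricci tensor (R_{ij} = R^k_{ikj}): R_{θθ} = 1, R_{θφ} = 0, R_{φφ} = sin(θ)^2
Inverse metric: g^{θθ} = 1/a^2, g^{φφ} = 1/(a^2*sin(θ)^2)
R = g^{ij} R_{ij} = (1/a^2)(1) + (1/(a^2*sin(θ)^2))(sin(θ)^2) = 2/a^2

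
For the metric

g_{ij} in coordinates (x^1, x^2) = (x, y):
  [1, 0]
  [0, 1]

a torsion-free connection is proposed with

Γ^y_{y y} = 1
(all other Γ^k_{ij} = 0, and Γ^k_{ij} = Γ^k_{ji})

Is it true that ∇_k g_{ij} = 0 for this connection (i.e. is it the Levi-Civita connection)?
Using ∇_k g_{ij} = ∂_k g_{ij} - Γ^m_{ki} g_{mj} - Γ^m_{kj} g_{im}:
∇_y g_{yy} = (0) - (1) - (1) = -2 ≠ 0
So the connection is not metric compatible (it is not the Levi-Civita connection).
No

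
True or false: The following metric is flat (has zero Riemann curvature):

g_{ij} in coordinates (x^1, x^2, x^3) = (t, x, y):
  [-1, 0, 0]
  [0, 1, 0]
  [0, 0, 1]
All metric components are constant, so every Christoffel symbol vanishes and R^i_{jkl} = 0.
True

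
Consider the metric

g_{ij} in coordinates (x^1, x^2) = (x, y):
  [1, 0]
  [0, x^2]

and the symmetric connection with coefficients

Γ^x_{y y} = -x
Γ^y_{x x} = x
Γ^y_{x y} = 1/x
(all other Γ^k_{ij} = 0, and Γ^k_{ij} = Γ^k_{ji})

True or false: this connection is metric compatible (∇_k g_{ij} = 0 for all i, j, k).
Using ∇_k g_{ij} = ∂_k g_{ij} - Γ^m_{ki} g_{mj} - Γ^m_{kj} g_{im}:
∇_x g_{xy} = (0) - (x^3) - (0) = -x^3 ≠ 0
So the connection is not metric compatible (it is not the Levi-Civita connection).
False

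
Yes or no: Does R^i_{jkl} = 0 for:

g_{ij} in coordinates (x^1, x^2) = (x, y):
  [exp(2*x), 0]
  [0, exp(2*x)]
Non-zero Christoffel symbols:
Γ^x_{x x} = 1
Γ^x_{y y} = -1
Γ^y_{x y} = 1
Ricci tensor: R_{xx} = 0, R_{xy} = 0, R_{yy} = 0
All R_{ij} vanish; in 2 dimensions the Riemann tensor is fully determined by the Ricci tensor, so R^i_{jkl} = 0: the metric is flat (curvilinear coordinates on flat space).
Yes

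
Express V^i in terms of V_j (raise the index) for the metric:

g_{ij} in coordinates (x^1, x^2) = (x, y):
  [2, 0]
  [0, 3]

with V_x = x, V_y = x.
Inverse metric (diagonal): g^{xx} = 1/2, g^{yy} = 1/3
V^i = g^{ij} V_j:
V^x = (1/2)(x) + (0)(x) = x/2
V^y = (0)(x) + (1/3)(x) = x/3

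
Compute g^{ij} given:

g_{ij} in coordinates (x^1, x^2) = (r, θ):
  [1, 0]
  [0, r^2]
The metric is diagonal, so g^{ij} is diagonal with entries 1/g_{ii}: diag(1, 1/(r^2)).
g^{ij}:
  [1, 0]
  [0, 1/r^2]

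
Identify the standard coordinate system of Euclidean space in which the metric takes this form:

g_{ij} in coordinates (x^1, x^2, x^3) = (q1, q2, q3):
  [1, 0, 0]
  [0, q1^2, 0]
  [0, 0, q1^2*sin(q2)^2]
The line element ds^2 = dq1^2 + q1^2 dq2^2 + q1^2 sin(q2)^2 dq3^2 is dr^2 + r^2 dθ^2 + r^2 sin(θ)^2 dφ^2 with q1 = r, q2 = θ, q3 = φ.
spherical coordinates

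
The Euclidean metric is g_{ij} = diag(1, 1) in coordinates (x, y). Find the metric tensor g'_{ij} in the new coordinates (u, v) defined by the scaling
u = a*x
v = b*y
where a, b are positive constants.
Invert the transformation: x = u/a, y = v/b
g'_{ij} = (∂x^k/∂x'^i)(∂x^l/∂x'^j) g_{kl}; with g_{kl} = δ_{kl} this is Σ_k (∂x^k/∂x'^i)(∂x^k/∂x'^j).
Jacobian: ∂x/∂u = 1/a, ∂x/∂v = 0, ∂y/∂u = 0, ∂y/∂v = 1/b
g'_{uu} = (1/a)(1/a) + (0)(0) = 1/a^2
g'_{uv} = (1/a)(0) + (0)(1/b) = 0
g'_{vv} = (0)(0) + (1/b)(1/b) = 1/b^2
g'_{ij} = diag(1/a^2, 1/b^2)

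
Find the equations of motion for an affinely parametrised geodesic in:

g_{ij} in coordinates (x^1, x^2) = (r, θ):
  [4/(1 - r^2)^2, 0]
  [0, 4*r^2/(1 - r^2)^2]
Geodesic equation: d^2x^k/dλ^2 + Γ^k_{ij} (dx^i/dλ)(dx^j/dλ) = 0.
Non-zero Christoffel symbols:
Γ^r_{r r} = 2*r/(1 - r^2)
Γ^r_{θ θ} = (r^3 + r)/(r^2 - 1)
Γ^θ_{r θ} = (-r^2 - 1)/(r^3 - r)
Substituting (the symmetric pair Γ^k_{ij}, Γ^k_{ji} combines into a factor 2):
d^2r/dλ^2 + (2*r/(1 - r^2)) (dr/dλ)^2 + ((r^3 + r)/(r^2 - 1)) (dθ/dλ)^2 = 0
d^2θ/dλ^2 + ((-2*r^2 - 2)/(r^3 - r)) (dr/dλ)(dθ/dλ) = 0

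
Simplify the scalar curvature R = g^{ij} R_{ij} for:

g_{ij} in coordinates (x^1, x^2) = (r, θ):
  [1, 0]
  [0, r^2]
Non-zero Christoffel symbols (Γ^k_{ij} = Γ^k_{ji}):
Γ^r_{θ θ} = -r
Γ^θ_{r θ} = 1/r
Ricci tensor (R_{ij} = R^k_{ikj}): R_{rr} = 0, R_{rθ} = 0, R_{θθ} = 0
Inverse metric: g^{rr} = 1, g^{θθ} = 1/r^2
R = g^{ij} R_{ij} = (1)(0) + (1/r^2)(0) = 0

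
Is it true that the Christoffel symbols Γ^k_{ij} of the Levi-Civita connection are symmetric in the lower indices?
The Levi-Civita connection is torsion-free, which is exactly Γ^k_{ij} = Γ^k_{ji}.
Yes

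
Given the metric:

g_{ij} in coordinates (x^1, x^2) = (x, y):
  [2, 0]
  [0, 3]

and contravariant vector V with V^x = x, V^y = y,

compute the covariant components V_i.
V_i = g_{ij} V^j:
V_x = (2)(x) + (0)(y) = 2*x
V_y = (0)(x) + (3)(y) = 3*y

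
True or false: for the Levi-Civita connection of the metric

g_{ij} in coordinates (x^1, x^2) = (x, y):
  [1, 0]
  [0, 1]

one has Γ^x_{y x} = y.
Γ^x_{y x} = (1/2) g^{xx} (∂_y g_{xx} + ∂_x g_{xy} - ∂_x g_{yx}) = (1/2)(1)((0) + (0) - (0)) = 0
This differs from the proposed value y.
False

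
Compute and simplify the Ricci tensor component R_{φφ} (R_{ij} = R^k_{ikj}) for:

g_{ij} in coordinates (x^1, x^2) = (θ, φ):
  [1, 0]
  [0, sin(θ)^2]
Non-zero Christoffel symbols (Γ^k_{ij} = Γ^k_{ji}):
Γ^θ_{φ φ} = -sin(2*θ)/2
Γ^φ_{θ φ} = 1/tan(θ)
R^θ_{φ θ φ} = ∂_θ Γ^θ_{φ φ} - ∂_φ Γ^θ_{φ θ} + Γ^θ_{θ m} Γ^m_{φ φ} - Γ^θ_{φ m} Γ^m_{φ θ}
  = (-cos(2*θ)) - (0) + (0) - (-cos(θ)^2) = sin(θ)^2
R^φ_{φ φ φ} = 0 (a repeated index in an antisymmetric pair)
R_{φφ} = R^θ_{φ θ φ} + R^φ_{φ φ φ} = (sin(θ)^2) + (0) = sin(θ)^2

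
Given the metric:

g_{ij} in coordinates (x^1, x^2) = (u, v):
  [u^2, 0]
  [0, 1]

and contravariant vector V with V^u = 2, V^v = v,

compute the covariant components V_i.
V_i = g_{ij} V^j:
V_u = (u^2)(2) + (0)(v) = 2*u^2
V_v = (0)(2) + (1)(v) = v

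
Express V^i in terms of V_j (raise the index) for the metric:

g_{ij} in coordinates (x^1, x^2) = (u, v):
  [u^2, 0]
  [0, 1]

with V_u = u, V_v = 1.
Inverse metric (diagonal): g^{uu} = 1/u^2, g^{vv} = 1
V^i = g^{ij} V_j:
V^u = (1/u^2)(u) + (0)(1) = 1/u
V^v = (0)(u) + (1)(1) = 1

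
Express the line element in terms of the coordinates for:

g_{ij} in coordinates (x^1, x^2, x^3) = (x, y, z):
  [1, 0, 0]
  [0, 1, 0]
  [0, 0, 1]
ds^2 = g_{ij} dx^i dx^j; only the non-zero components contribute.
ds^2 = dx^2 + dy^2 + dz^2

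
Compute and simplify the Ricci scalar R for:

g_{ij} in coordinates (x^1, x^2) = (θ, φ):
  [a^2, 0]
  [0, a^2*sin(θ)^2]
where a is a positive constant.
Non-zero Christoffel symbols (Γ^k_{ij} = Γ^k_{ji}):
Γ^θ_{φ φ} = -sin(2*θ)/2
Γ^φ_{θ φ} = 1/tan(θ)
Ricci tensor (R_{ij} = R^k_{ikj}): R_{θθ} = 1, R_{θφ} = 0, R_{φφ} = sin(θ)^2
Inverse metric: g^{θθ} = 1/a^2, g^{φφ} = 1/(a^2*sin(θ)^2)
R = g^{ij} R_{ij} = (1/a^2)(1) + (1/(a^2*sin(θ)^2))(sin(θ)^2) = 2/a^2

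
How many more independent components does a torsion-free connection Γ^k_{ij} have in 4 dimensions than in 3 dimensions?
Independent components in n dimensions: n × n(n+1)/2 = n^2(n+1)/2.
4D: 4 × 10 = 40
3D: 3 × 6 = 18
Difference = 40 - 18 = 22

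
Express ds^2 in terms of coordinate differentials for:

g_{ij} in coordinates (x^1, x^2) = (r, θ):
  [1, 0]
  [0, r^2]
ds^2 = g_{ij} dx^i dx^j; only the non-zero components contribute.
ds^2 = dr^2 + r^2 dθ^2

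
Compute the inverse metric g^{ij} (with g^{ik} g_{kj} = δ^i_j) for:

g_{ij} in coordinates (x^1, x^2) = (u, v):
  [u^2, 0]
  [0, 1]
The metric is diagonal, so g^{ij} is diagonal with entries 1/g_{ii}: diag(1/(u^2), 1).
g^{ij}:
  [1/u^2, 0]
  [0, 1]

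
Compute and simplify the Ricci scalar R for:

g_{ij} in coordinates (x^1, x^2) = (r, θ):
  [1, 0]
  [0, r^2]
Non-zero Christoffel symbols (Γ^k_{ij} = Γ^k_{ji}):
Γ^r_{θ θ} = -r
Γ^θ_{r θ} = 1/r
Ricci tensor (R_{ij} = R^k_{ikj}): R_{rr} = 0, R_{rθ} = 0, R_{θθ} = 0
Inverse metric: g^{rr} = 1, g^{θθ} = 1/r^2
R = g^{ij} R_{ij} = (1)(0) + (1/r^2)(0) = 0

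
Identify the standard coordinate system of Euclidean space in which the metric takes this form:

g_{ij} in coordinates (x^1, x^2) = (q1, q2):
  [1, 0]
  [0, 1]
All components are constant and the metric is the identity, i.e. orthonormal rectilinear coordinates.
Cartesian (2D) coordinates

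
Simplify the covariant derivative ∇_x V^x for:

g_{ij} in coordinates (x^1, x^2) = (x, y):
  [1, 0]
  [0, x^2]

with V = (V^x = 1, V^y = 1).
Non-zero Christoffel symbols:
Γ^x_{y y} = -x
Γ^y_{x y} = 1/x
∇_x V^x = ∂_x V^x + Γ^x_{x j} V^j
  = (0) + (0)(1) + (0)(1)
  = 0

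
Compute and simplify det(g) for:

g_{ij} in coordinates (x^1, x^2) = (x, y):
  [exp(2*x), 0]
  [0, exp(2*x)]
For a 2×2 metric: det(g) = g_{11}·g_{22} - g_{12}·g_{21}
= (exp(2*x))·(exp(2*x)) - (0)·(0)
= exp(4*x) - 0
det(g) = exp(4*x)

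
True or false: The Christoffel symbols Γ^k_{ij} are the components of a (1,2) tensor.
Under a change of coordinates Γ picks up an inhomogeneous term ∂²x/∂x'∂x'; e.g. Γ = 0 in Cartesian coordinates but Γ^r_{θθ} = -r in polar coordinates on the same flat plane.
False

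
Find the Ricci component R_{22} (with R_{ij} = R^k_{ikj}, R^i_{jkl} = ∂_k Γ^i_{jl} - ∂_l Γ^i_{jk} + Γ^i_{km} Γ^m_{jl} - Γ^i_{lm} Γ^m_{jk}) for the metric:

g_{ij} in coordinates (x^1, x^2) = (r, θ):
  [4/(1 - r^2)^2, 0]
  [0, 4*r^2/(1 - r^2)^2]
Non-zero Christoffel symbols (Γ^k_{ij} = Γ^k_{ji}):
Γ^r_{r r} = 2*r/(1 - r^2)
Γ^r_{θ θ} = (r^3 + r)/(r^2 - 1)
Γ^θ_{r θ} = (-r^2 - 1)/(r^3 - r)
R^r_{θ r θ} = ∂_r Γ^r_{θ θ} - ∂_θ Γ^r_{θ r} + Γ^r_{r m} Γ^m_{θ θ} - Γ^r_{θ m} Γ^m_{θ r}
  = ((r^4 - 4*r^2 - 1)/(r^2 - 1)^2) - (0) + (-2*r^2*(r^2 + 1)/(r^2 - 1)^2) - (-(r^2 + 1)^2/(r^2 - 1)^2) = -4*r^2/(r^2 - 1)^2
R^θ_{θ θ θ} = 0 (a repeated index in an antisymmetric pair)
R_{θθ} = R^r_{θ r θ} + R^θ_{θ θ θ} = (-4*r^2/(r^2 - 1)^2) + (0) = -4*r^2/(r^2 - 1)^2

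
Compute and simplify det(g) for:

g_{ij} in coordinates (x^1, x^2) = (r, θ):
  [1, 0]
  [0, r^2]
For a 2×2 metric: det(g) = g_{11}·g_{22} - g_{12}·g_{21}
= (1)·(r^2) - (0)·(0)
= r^2 - 0
det(g) = r^2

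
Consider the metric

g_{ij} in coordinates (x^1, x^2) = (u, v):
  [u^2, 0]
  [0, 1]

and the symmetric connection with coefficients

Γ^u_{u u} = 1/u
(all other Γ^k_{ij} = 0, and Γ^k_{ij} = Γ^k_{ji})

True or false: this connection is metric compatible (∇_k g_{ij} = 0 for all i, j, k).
Using ∇_k g_{ij} = ∂_k g_{ij} - Γ^m_{ki} g_{mj} - Γ^m_{kj} g_{im}:
e.g. ∇_u g_{uu} = (2*u) - (u) - (u) = 0
Every component ∇_k g_{ij} vanishes: the connection is metric compatible.
True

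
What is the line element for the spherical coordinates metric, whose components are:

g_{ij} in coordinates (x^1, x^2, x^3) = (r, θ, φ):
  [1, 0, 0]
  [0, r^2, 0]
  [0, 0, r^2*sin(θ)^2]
ds^2 = g_{ij} dx^i dx^j; only the non-zero components contribute.
ds^2 = dr^2 + r^2 dθ^2 + r^2*sin(θ)^2 dφ^2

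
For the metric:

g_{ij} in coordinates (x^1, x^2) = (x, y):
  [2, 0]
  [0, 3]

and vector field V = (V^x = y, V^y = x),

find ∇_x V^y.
All Christoffel symbols are zero.
∇_x V^y = ∂_x V^y + Γ^y_{x j} V^j
  = (1) + (0)(y) + (0)(x)
  = 1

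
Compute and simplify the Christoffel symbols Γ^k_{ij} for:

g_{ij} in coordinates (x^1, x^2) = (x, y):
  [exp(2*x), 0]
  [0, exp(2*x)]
Using Γ^k_{ij} = (1/2) g^{km} (∂_i g_{mj} + ∂_j g_{mi} - ∂_m g_{ij}); the metric is diagonal, so only the m = k term contributes.
Non-zero symbols (using the symmetry Γ^k_{ij} = Γ^k_{ji}):
Γ^x_{x x} = (1/2) g^{xx} (∂_x g_{xx} + ∂_x g_{xx} - ∂_x g_{xx}) = (1/2)(exp(-2*x))((2*exp(2*x)) + (2*exp(2*x)) - (2*exp(2*x))) = 1
Γ^x_{y y} = (1/2) g^{xx} (∂_y g_{xy} + ∂_y g_{xy} - ∂_x g_{yy}) = (1/2)(exp(-2*x))((0) + (0) - (2*exp(2*x))) = -1
Γ^y_{x y} = (1/2) g^{yy} (∂_x g_{yy} + ∂_y g_{yx} - ∂_y g_{xy}) = (1/2)(exp(-2*x))((2*exp(2*x)) + (0) - (0)) = 1
All other Christoffel symbols are zero.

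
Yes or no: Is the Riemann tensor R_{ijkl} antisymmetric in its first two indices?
R_{ijkl} = -R_{jikl} (follows from metric compatibility).
Yes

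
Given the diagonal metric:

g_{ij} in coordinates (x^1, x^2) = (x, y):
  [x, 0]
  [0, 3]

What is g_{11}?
With x^1 = x, x^2 = y, g_{11} = g_{xx} is the row-1, column-1 entry of the matrix.
g_{11} = x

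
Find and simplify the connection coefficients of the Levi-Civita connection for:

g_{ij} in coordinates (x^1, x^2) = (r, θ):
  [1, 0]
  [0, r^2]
Using Γ^k_{ij} = (1/2) g^{km} (∂_i g_{mj} + ∂_j g_{mi} - ∂_m g_{ij}); the metric is diagonal, so only the m = k term contributes.
Non-zero symbols (using the symmetry Γ^k_{ij} = Γ^k_{ji}):
Γ^r_{θ θ} = (1/2) g^{rr} (∂_θ g_{rθ} + ∂_θ g_{rθ} - ∂_r g_{θθ}) = (1/2)(1)((0) + (0) - (2*r)) = -r
Γ^θ_{r θ} = (1/2) g^{θθ} (∂_r g_{θθ} + ∂_θ g_{θr} - ∂_θ g_{rθ}) = (1/2)(1/r^2)((2*r) + (0) - (0)) = 1/r
All other Christoffel symbols are zero.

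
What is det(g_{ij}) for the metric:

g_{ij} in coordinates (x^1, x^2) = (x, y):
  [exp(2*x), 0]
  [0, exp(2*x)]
For a 2×2 metric: det(g) = g_{11}·g_{22} - g_{12}·g_{21}
= (exp(2*x))·(exp(2*x)) - (0)·(0)
= exp(4*x) - 0
det(g) = exp(4*x)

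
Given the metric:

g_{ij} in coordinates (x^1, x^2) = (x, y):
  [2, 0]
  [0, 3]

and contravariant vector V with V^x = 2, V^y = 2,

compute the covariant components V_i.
V_i = g_{ij} V^j:
V_x = (2)(2) + (0)(2) = 4
V_y = (0)(2) + (3)(2) = 6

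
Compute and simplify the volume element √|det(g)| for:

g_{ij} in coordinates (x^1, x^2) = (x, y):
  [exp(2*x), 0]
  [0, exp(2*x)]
det(g) = exp(4*x)
√|det(g)| = exp(2*x)
Volume element: dV = exp(2*x) dx dy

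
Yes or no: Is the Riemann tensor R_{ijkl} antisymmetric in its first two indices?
R_{ijkl} = -R_{jikl} (follows from metric compatibility).
Yes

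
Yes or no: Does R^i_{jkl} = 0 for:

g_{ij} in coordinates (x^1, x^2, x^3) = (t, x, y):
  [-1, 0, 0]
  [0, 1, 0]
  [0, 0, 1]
All metric components are constant, so every Christoffel symbol vanishes and R^i_{jkl} = 0.
Yes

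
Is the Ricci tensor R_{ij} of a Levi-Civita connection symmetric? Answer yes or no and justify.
R_{ij} = R^k_{ikj}; the pair symmetry R_{kilj} = R_{ljki} gives R_{ij} = R_{ji}.
Yes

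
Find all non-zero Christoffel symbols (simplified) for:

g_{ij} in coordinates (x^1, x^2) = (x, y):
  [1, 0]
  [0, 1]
Using Γ^k_{ij} = (1/2) g^{km} (∂_i g_{mj} + ∂_j g_{mi} - ∂_m g_{ij}); the metric is diagonal, so only the m = k term contributes.
Every metric component is constant, so all ∂_m g_{ij} = 0 and every Christoffel symbol vanishes.
All Christoffel symbols are zero.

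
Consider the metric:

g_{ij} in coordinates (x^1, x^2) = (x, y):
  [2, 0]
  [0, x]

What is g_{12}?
With x^1 = x, x^2 = y, g_{12} = g_{xy} is the row-1, column-2 entry of the matrix.
g_{12} = 0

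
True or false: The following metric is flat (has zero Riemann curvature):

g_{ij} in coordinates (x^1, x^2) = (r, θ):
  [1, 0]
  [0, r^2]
Non-zero Christoffel symbols:
Γ^r_{θ θ} = -r
Γ^θ_{r θ} = 1/r
Ricci tensor: R_{rr} = 0, R_{rθ} = 0, R_{θθ} = 0
All R_{ij} vanish; in 2 dimensions the Riemann tensor is fully determined by the Ricci tensor, so R^i_{jkl} = 0: the metric is flat (curvilinear coordinates on flat space).
True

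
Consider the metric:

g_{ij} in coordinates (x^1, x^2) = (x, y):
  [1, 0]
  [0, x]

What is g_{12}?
With x^1 = x, x^2 = y, g_{12} = g_{xy} is the row-1, column-2 entry of the matrix.
g_{12} = 0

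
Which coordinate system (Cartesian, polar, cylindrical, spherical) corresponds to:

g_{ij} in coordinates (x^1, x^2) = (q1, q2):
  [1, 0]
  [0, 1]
All components are constant and the metric is the identity, i.e. orthonormal rectilinear coordinates.
Cartesian (2D) coordinates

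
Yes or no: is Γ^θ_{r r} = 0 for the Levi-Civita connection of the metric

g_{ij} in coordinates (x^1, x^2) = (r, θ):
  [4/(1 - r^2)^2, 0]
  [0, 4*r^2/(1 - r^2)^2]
Γ^θ_{r r} = (1/2) g^{θθ} (∂_r g_{θr} + ∂_r g_{θr} - ∂_θ g_{rr}) = (1/2)((1 - r^2)^2/(4*r^2))((0) + (0) - (0)) = 0
This equals the proposed value 0.
Yes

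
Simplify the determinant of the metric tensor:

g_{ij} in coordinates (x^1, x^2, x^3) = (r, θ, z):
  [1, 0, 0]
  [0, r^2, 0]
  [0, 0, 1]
Diagonal metric: det(g) = g_{11}·g_{22}·g_{33}
= (1)·(r^2)·(1)
det(g) = r^2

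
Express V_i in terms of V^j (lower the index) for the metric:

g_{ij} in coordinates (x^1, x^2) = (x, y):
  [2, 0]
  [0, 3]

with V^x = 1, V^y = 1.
V_i = g_{ij} V^j:
V_x = (2)(1) + (0)(1) = 2
V_y = (0)(1) + (3)(1) = 3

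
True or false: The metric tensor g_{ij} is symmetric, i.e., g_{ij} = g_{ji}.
By definition the metric is a symmetric bilinear form, g_{ij} = g_{ji}.
True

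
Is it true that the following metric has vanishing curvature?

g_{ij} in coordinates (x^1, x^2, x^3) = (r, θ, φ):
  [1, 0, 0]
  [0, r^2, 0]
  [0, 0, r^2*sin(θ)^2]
Non-zero Christoffel symbols:
Γ^r_{θ θ} = -r
Γ^r_{φ φ} = -r*sin(θ)^2
Γ^θ_{r θ} = 1/r
Γ^θ_{φ φ} = -sin(2*θ)/2
Γ^φ_{r φ} = 1/r
Γ^φ_{θ φ} = 1/tan(θ)
Ricci tensor: R_{rr} = 0, R_{rθ} = 0, R_{rφ} = 0, R_{θθ} = 0, R_{θφ} = 0, R_{φφ} = 0
All R_{ij} vanish; in 3 dimensions the Riemann tensor is fully determined by the Ricci tensor, so R^i_{jkl} = 0: the metric is flat (curvilinear coordinates on flat space).
Yes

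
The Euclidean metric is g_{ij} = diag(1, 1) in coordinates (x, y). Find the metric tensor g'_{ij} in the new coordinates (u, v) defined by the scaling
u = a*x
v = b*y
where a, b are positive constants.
Invert the transformation: x = u/a, y = v/b
g'_{ij} = (∂x^k/∂x'^i)(∂x^l/∂x'^j) g_{kl}; with g_{kl} = δ_{kl} this is Σ_k (∂x^k/∂x'^i)(∂x^k/∂x'^j).
Jacobian: ∂x/∂u = 1/a, ∂x/∂v = 0, ∂y/∂u = 0, ∂y/∂v = 1/b
g'_{uu} = (1/a)(1/a) + (0)(0) = 1/a^2
g'_{uv} = (1/a)(0) + (0)(1/b) = 0
g'_{vv} = (0)(0) + (1/b)(1/b) = 1/b^2
g'_{ij} = diag(1/a^2, 1/b^2)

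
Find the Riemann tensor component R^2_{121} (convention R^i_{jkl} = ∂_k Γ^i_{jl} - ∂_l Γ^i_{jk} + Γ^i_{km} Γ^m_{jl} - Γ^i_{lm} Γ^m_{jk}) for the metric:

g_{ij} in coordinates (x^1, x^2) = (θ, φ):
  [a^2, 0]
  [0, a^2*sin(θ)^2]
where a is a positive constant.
Non-zero Christoffel symbols (Γ^k_{ij} = Γ^k_{ji}):
Γ^θ_{φ φ} = -sin(2*θ)/2
Γ^φ_{θ φ} = 1/tan(θ)
R^φ_{θ φ θ} = ∂_φ Γ^φ_{θ θ} - ∂_θ Γ^φ_{θ φ} + Γ^φ_{φ m} Γ^m_{θ θ} - Γ^φ_{θ m} Γ^m_{θ φ}
  = (0) - (-1/sin(θ)^2) + (0) - (1/tan(θ)^2) = 1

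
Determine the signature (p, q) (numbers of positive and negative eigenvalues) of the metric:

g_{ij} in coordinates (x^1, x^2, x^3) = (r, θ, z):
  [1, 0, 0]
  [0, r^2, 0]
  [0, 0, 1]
The metric is diagonal, so its eigenvalues are the diagonal entries: 1, r^2, 1 (at a generic point, where coordinate-dependent entries are positive).
3 positive, 0 negative.
(3, 0) - Riemannian (positive definite)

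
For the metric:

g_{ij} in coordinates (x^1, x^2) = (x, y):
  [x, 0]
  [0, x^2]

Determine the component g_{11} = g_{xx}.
With x^1 = x, x^2 = y, g_{11} = g_{xx} is the row-1, column-1 entry of the matrix.
g_{11} = x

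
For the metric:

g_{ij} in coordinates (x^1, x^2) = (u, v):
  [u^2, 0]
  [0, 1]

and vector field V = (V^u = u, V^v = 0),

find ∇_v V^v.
Non-zero Christoffel symbols:
Γ^u_{u u} = 1/u
∇_v V^v = ∂_v V^v + Γ^v_{v j} V^j
  = (0) + (0)(u) + (0)(0)
  = 0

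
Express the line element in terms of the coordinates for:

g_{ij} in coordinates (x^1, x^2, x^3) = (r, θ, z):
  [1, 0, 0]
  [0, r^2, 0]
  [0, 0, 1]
ds^2 = g_{ij} dx^i dx^j; only the non-zero components contribute.
ds^2 = dr^2 + r^2 dθ^2 + dz^2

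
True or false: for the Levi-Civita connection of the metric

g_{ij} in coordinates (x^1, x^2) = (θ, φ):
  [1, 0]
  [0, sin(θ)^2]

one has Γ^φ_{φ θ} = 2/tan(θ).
Γ^φ_{φ θ} = (1/2) g^{φφ} (∂_φ g_{φθ} + ∂_θ g_{φφ} - ∂_φ g_{φθ}) = (1/2)(1/sin(θ)^2)((0) + (sin(2*θ)) - (0)) = 1/tan(θ)
This differs from the proposed value 2/tan(θ).
False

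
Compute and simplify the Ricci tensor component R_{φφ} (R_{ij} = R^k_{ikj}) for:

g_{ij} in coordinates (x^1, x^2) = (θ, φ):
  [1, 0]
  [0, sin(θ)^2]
Non-zero Christoffel symbols (Γ^k_{ij} = Γ^k_{ji}):
Γ^θ_{φ φ} = -sin(2*θ)/2
Γ^φ_{θ φ} = 1/tan(θ)
R^θ_{φ θ φ} = ∂_θ Γ^θ_{φ φ} - ∂_φ Γ^θ_{φ θ} + Γ^θ_{θ m} Γ^m_{φ φ} - Γ^θ_{φ m} Γ^m_{φ θ}
  = (-cos(2*θ)) - (0) + (0) - (-cos(θ)^2) = sin(θ)^2
R^φ_{φ φ φ} = 0 (a repeated index in an antisymmetric pair)
R_{φφ} = R^θ_{φ θ φ} + R^φ_{φ φ φ} = (sin(θ)^2) + (0) = sin(θ)^2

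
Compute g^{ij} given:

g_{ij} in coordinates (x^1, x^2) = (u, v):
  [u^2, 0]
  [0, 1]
The metric is diagonal, so g^{ij} is diagonal with entries 1/g_{ii}: diag(1/(u^2), 1).
g^{ij}:
  [1/u^2, 0]
  [0, 1]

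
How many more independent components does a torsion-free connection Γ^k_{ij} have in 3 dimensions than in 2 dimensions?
Independent components in n dimensions: n × n(n+1)/2 = n^2(n+1)/2.
3D: 3 × 6 = 18
2D: 2 × 3 = 6
Difference = 18 - 6 = 12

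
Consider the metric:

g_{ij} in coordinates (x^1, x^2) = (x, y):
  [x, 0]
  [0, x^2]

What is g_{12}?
With x^1 = x, x^2 = y, g_{12} = g_{xy} is the row-1, column-2 entry of the matrix.
g_{12} = 0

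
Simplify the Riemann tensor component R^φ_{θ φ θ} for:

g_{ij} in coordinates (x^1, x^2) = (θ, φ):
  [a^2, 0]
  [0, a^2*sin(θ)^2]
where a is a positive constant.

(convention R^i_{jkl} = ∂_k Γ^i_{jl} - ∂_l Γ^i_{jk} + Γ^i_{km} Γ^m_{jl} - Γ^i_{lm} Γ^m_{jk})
Non-zero Christoffel symbols (Γ^k_{ij} = Γ^k_{ji}):
Γ^θ_{φ φ} = -sin(2*θ)/2
Γ^φ_{θ φ} = 1/tan(θ)
R^φ_{θ φ θ} = ∂_φ Γ^φ_{θ θ} - ∂_θ Γ^φ_{θ φ} + Γ^φ_{φ m} Γ^m_{θ θ} - Γ^φ_{θ m} Γ^m_{θ φ}
  = (0) - (-1/sin(θ)^2) + (0) - (1/tan(θ)^2) = 1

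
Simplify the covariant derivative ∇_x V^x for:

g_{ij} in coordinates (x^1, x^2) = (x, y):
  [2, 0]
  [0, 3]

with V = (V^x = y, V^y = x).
All Christoffel symbols are zero.
∇_x V^x = ∂_x V^x + Γ^x_{x j} V^j
  = (0) + (0)(y) + (0)(x)
  = 0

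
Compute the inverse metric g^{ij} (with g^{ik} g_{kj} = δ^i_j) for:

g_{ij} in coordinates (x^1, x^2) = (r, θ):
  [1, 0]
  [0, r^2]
The metric is diagonal, so g^{ij} is diagonal with entries 1/g_{ii}: diag(1, 1/(r^2)).
g^{ij}:
  [1, 0]
  [0, 1/r^2]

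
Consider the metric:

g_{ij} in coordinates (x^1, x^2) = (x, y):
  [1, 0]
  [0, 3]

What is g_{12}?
With x^1 = x, x^2 = y, g_{12} = g_{xy} is the row-1, column-2 entry of the matrix.
g_{12} = 0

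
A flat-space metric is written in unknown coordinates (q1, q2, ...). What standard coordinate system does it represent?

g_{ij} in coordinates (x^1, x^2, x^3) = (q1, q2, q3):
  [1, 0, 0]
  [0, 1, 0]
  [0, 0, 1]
All components are constant and the metric is the identity, i.e. orthonormal rectilinear coordinates.
Cartesian (3D) coordinates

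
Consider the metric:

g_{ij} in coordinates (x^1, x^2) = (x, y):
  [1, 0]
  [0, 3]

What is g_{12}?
With x^1 = x, x^2 = y, g_{12} = g_{xy} is the row-1, column-2 entry of the matrix.
g_{12} = 0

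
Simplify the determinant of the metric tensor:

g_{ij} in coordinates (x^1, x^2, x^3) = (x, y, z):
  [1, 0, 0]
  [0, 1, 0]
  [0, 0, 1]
Diagonal metric: det(g) = g_{11}·g_{22}·g_{33}
= (1)·(1)·(1)
det(g) = 1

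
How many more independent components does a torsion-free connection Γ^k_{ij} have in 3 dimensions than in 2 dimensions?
Independent components in n dimensions: n × n(n+1)/2 = n^2(n+1)/2.
3D: 3 × 6 = 18
2D: 2 × 3 = 6
Difference = 18 - 6 = 12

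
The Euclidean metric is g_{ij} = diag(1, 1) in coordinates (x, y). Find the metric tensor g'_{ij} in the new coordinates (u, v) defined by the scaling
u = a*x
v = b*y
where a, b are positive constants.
Invert the transformation: x = u/a, y = v/b
g'_{ij} = (∂x^k/∂x'^i)(∂x^l/∂x'^j) g_{kl}; with g_{kl} = δ_{kl} this is Σ_k (∂x^k/∂x'^i)(∂x^k/∂x'^j).
Jacobian: ∂x/∂u = 1/a, ∂x/∂v = 0, ∂y/∂u = 0, ∂y/∂v = 1/b
g'_{uu} = (1/a)(1/a) + (0)(0) = 1/a^2
g'_{uv} = (1/a)(0) + (0)(1/b) = 0
g'_{vv} = (0)(0) + (1/b)(1/b) = 1/b^2
g'_{ij} = diag(1/a^2, 1/b^2)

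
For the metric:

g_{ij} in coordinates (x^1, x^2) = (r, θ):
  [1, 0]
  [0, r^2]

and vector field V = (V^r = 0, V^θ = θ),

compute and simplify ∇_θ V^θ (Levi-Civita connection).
Non-zero Christoffel symbols:
Γ^r_{θ θ} = -r
Γ^θ_{r θ} = 1/r
∇_θ V^θ = ∂_θ V^θ + Γ^θ_{θ j} V^j
  = (1) + (1/r)(0) + (0)(θ)
  = 1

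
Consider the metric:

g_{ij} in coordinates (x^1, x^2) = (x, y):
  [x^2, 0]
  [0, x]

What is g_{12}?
With x^1 = x, x^2 = y, g_{12} = g_{xy} is the row-1, column-2 entry of the matrix.
g_{12} = 0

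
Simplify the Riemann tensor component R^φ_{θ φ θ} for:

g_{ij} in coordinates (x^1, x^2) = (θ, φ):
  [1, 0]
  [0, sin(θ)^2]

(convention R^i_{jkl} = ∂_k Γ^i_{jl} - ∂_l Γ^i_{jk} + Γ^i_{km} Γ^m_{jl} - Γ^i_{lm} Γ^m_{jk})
Non-zero Christoffel symbols (Γ^k_{ij} = Γ^k_{ji}):
Γ^θ_{φ φ} = -sin(2*θ)/2
Γ^φ_{θ φ} = 1/tan(θ)
R^φ_{θ φ θ} = ∂_φ Γ^φ_{θ θ} - ∂_θ Γ^φ_{θ φ} + Γ^φ_{φ m} Γ^m_{θ θ} - Γ^φ_{θ m} Γ^m_{θ φ}
  = (0) - (-1/sin(θ)^2) + (0) - (1/tan(θ)^2) = 1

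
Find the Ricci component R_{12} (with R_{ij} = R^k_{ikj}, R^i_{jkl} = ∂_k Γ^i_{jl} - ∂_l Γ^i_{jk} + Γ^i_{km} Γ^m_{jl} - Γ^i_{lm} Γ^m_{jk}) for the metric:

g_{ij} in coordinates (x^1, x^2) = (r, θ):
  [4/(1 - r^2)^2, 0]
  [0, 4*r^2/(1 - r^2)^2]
Non-zero Christoffel symbols (Γ^k_{ij} = Γ^k_{ji}):
Γ^r_{r r} = 2*r/(1 - r^2)
Γ^r_{θ θ} = (r^3 + r)/(r^2 - 1)
Γ^θ_{r θ} = (-r^2 - 1)/(r^3 - r)
R^r_{r r θ} = 0 (a repeated index in an antisymmetric pair)
R^θ_{r θ θ} = 0 (a repeated index in an antisymmetric pair)
R_{rθ} = R^r_{r r θ} + R^θ_{r θ θ} = (0) + (0) = 0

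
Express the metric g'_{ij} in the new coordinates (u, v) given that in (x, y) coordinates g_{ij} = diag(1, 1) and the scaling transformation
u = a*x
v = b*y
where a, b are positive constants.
Invert the transformation: x = u/a, y = v/b
g'_{ij} = (∂x^k/∂x'^i)(∂x^l/∂x'^j) g_{kl}; with g_{kl} = δ_{kl} this is Σ_k (∂x^k/∂x'^i)(∂x^k/∂x'^j).
Jacobian: ∂x/∂u = 1/a, ∂x/∂v = 0, ∂y/∂u = 0, ∂y/∂v = 1/b
g'_{uu} = (1/a)(1/a) + (0)(0) = 1/a^2
g'_{uv} = (1/a)(0) + (0)(1/b) = 0
g'_{vv} = (0)(0) + (1/b)(1/b) = 1/b^2
g'_{ij} = diag(1/a^2, 1/b^2)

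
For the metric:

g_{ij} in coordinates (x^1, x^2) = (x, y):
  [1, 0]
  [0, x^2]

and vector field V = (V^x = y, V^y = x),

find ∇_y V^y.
Non-zero Christoffel symbols:
Γ^x_{y y} = -x
Γ^y_{x y} = 1/x
∇_y V^y = ∂_y V^y + Γ^y_{y j} V^j
  = (0) + (1/x)(y) + (0)(x)
  = y/x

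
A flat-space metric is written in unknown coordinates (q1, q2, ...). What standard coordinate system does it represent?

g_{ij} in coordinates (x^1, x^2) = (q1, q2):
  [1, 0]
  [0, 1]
All components are constant and the metric is the identity, i.e. orthonormal rectilinear coordinates.
Cartesian (2D) coordinates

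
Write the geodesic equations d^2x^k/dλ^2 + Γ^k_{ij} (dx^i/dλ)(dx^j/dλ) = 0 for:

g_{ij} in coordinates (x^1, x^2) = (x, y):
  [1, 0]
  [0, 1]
Geodesic equation: d^2x^k/dλ^2 + Γ^k_{ij} (dx^i/dλ)(dx^j/dλ) = 0.
All Christoffel symbols vanish, so the geodesics are straight lines:
d^2x/dλ^2 = 0
d^2y/dλ^2 = 0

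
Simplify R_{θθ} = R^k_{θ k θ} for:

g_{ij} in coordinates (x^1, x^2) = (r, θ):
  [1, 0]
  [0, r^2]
Non-zero Christoffel symbols (Γ^k_{ij} = Γ^k_{ji}):
Γ^r_{θ θ} = -r
Γ^θ_{r θ} = 1/r
R^r_{θ r θ} = ∂_r Γ^r_{θ θ} - ∂_θ Γ^r_{θ r} + Γ^r_{r m} Γ^m_{θ θ} - Γ^r_{θ m} Γ^m_{θ r}
  = (-1) - (0) + (0) - (-1) = 0
R^θ_{θ θ θ} = 0 (a repeated index in an antisymmetric pair)
R_{θθ} = R^r_{θ r θ} + R^θ_{θ θ θ} = (0) + (0) = 0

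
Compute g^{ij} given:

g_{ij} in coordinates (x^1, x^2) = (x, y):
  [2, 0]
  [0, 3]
The metric is diagonal, so g^{ij} is diagonal with entries 1/g_{ii}: diag(1/2, 1/3).
g^{ij}:
  [1/2, 0]
  [0, 1/3]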